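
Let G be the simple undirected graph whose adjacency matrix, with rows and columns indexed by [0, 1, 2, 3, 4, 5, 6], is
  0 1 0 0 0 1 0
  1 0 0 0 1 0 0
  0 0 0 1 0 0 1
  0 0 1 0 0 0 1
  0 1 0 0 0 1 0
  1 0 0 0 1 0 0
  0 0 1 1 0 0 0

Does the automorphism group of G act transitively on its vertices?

No

G has two connected components, {0, 1, 4, 5} and {2, 3, 6}; each is 2-regular, so G = C_4 ⊔ C_3. The orbit of 0 under Aut(G) is {0, 1, 4, 5}, which does not contain 2, so G is not vertex-transitive.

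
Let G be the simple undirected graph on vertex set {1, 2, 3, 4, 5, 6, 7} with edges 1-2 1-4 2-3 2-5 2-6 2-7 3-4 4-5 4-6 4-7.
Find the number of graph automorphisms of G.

240

The vertices split by degree into {2, 4} (degree 5) and {1, 3, 5, 6, 7} (degree 2); every edge runs between the two parts, so G is the complete bipartite graph K_{2,5}. The parts have unequal sizes, so no automorphism swaps them; each part is permuted independently, giving S_5 × S_2 of order 5!·2! = 240.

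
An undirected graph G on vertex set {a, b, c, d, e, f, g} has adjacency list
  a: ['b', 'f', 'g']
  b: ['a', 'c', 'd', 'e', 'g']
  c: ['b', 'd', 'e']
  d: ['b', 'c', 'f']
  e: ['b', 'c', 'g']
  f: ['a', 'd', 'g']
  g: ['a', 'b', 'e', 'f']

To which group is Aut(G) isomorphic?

The degree sequence is [3, 5, 3, 3, 3, 3, 4]. Checking the degree-preserving permutations of the vertex set shows that none except the identity preserves every edge, so Aut(G) is trivial.

the trivial group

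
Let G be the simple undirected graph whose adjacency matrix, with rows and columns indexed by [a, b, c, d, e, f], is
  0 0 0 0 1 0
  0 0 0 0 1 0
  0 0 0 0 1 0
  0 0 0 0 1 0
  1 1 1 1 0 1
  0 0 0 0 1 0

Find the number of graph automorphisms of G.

120

Vertex e has degree 5 and every other vertex has degree 1, so G is the star K_{1,5} with centre e. The 5 leaves are pairwise interchangeable while the centre is fixed, giving Aut(G) = S_5.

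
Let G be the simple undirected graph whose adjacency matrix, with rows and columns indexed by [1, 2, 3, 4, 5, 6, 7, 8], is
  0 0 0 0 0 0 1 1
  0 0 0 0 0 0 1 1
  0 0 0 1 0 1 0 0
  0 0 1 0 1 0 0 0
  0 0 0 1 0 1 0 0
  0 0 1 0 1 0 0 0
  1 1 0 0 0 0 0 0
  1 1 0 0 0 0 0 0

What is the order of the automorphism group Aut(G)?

G has two connected components, {1, 2, 7, 8} and {3, 4, 5, 6}; each is 2-regular, so G = C_4 ⊔ C_4. Aut of a disjoint union of two copies of C_4 is the wreath product D_4 ≀ Z_2, of order 2·8² = 128.

128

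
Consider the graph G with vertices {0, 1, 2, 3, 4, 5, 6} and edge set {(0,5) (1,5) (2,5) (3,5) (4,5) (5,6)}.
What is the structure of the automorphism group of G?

S_6

Vertex 5 has degree 6 and every other vertex has degree 1, so G is the star K_{1,6} with centre 5. Any automorphism fixes the centre and permutes the 6 leaves freely, so Aut(G) ≅ S_6 of order 6! = 720.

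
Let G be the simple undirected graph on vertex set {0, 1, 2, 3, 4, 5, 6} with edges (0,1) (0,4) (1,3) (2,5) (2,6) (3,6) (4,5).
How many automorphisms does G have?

14

G is 2-regular and connected on 7 vertices, i.e. the cycle C_7. The automorphisms of the 7-cycle are exactly the symmetries of a regular 7-gon: the dihedral group D_7, |D_7| = 14.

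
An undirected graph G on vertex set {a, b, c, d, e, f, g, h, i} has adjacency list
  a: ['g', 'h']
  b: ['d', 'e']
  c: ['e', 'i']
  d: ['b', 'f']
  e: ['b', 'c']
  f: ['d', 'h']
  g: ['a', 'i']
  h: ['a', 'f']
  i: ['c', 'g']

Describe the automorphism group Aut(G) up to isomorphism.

D_9

G is 2-regular and connected on 9 vertices, i.e. the cycle C_9. C_9 has 9 rotations and 9 reflections, so Aut(C_9) ≅ D_9 of order 18.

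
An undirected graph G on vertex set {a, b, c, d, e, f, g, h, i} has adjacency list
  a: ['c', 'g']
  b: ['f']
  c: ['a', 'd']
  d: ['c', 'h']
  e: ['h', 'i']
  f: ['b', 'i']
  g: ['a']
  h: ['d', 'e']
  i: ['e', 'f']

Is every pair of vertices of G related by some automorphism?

Automorphisms preserve degree, but G has vertices of degree 1 and vertices of degree 2; no automorphism maps one to the other, so G is not vertex-transitive.

No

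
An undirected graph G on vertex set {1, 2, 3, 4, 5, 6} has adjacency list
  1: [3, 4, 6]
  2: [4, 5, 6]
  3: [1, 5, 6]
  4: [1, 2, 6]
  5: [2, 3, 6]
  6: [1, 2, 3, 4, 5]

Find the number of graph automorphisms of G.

Vertex 6 is the unique vertex of degree 5; the remaining 5 vertices each have degree 3 and induce a cycle, so G is the wheel on 6 vertices with hub 6. Every automorphism fixes the hub and acts on the rim 5-cycle, so Aut(G) ≅ Aut(C_5) = D_5 of order 10.

10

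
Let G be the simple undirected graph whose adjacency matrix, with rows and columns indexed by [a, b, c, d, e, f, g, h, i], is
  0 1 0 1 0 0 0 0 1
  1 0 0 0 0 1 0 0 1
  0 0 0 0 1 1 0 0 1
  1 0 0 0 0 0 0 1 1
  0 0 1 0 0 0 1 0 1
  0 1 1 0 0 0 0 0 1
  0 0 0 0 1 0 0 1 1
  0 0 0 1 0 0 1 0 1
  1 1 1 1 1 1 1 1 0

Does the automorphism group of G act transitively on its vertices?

Vertex i is the only vertex of degree 8, so every automorphism fixes it; G is not vertex-transitive.

No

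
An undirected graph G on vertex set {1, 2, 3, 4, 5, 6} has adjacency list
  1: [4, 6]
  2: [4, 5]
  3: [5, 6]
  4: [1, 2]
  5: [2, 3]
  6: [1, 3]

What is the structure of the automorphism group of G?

the dihedral group of order 12

Every vertex has degree 2 and the graph is connected, so G is the 6-cycle C_6. The automorphisms of the 6-cycle are exactly the symmetries of a regular 6-gon: the dihedral group D_6, |D_6| = 12.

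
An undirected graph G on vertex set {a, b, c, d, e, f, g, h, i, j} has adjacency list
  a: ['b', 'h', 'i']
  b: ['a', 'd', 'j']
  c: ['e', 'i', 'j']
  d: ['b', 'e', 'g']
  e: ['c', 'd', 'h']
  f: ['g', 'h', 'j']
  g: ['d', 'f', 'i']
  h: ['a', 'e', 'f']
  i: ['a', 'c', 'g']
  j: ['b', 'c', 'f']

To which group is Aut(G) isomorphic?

S_5

G is 3-regular on 10 vertices with no triangles and no 4-cycles (girth 5): this is the Petersen graph. Viewing the Petersen graph as the Kneser graph K(5,2) — vertices are 2-subsets of {1,…,5}, edges join disjoint pairs — its automorphisms are exactly the permutations of the 5-element set, so Aut ≅ S_5 of order 120.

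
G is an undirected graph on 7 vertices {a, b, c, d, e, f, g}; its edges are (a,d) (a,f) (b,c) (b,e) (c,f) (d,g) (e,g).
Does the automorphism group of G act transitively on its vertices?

Yes

Every vertex has degree 2 and the graph is connected, so G is the 7-cycle C_7. C_7 has 7 rotations and 7 reflections, so Aut(C_7) ≅ D_7 of order 14. This group acts transitively on the 7 vertices.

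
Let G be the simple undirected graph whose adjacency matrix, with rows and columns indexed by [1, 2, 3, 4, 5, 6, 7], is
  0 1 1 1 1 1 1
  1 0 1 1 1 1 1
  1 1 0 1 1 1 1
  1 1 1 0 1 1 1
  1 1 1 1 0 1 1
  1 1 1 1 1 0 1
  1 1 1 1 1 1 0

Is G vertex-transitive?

Yes

All 7 vertices are pairwise adjacent: G = K_7. Any permutation of the 7 vertices preserves K_7, so Aut(K_7) = S_7 of order 7! = 5040. Under this action every vertex can be carried to every other, so G is vertex-transitive.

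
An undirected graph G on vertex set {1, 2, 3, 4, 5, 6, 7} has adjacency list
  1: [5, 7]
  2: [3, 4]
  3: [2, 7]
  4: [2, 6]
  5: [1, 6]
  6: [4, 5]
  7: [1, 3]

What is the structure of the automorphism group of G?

the dihedral group of order 14

G is 2-regular and connected on 7 vertices, i.e. the cycle C_7. C_7 has 7 rotations and 7 reflections, so Aut(C_7) ≅ D_7 of order 14.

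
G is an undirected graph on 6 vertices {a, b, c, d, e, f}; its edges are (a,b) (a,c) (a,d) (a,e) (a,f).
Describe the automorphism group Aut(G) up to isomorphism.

Vertex a has degree 5 and every other vertex has degree 1, so G is the star K_{1,5} with centre a. The 5 leaves are pairwise interchangeable while the centre is fixed, giving Aut(G) = S_5.

S_5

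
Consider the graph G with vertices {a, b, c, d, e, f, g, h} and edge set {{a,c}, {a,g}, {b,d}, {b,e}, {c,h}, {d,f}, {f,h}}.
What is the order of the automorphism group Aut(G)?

2

The degree sequence is [2, 2, 2, 2, 1, 2, 1, 2]; the two degree-1 vertices e and g are the ends of a path, so G = P_8. A path has exactly one nontrivial symmetry — reversal — giving Aut(G) of order 2.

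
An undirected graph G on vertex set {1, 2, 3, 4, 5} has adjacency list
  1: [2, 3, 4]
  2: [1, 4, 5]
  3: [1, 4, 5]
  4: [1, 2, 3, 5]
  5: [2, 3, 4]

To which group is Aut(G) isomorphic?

Vertex 4 is the unique vertex of degree 4; the remaining 4 vertices each have degree 3 and induce a cycle, so G is the wheel on 5 vertices with hub 4. With the hub fixed, the remaining symmetry is that of the rim cycle C_4, giving the dihedral group D_4.

D_4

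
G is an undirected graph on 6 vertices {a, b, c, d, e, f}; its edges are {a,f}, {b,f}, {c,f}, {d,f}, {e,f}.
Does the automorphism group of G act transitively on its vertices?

No

Vertex f is the only vertex of degree 5, so every automorphism fixes it; G is not vertex-transitive.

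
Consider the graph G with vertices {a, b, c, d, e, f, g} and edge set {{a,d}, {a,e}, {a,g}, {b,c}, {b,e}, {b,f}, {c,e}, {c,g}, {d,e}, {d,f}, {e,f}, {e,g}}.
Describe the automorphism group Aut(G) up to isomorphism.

Vertex e is the unique vertex of degree 6; the remaining 6 vertices each have degree 3 and induce a cycle, so G is the wheel on 7 vertices with hub e. Every automorphism fixes the hub and acts on the rim 6-cycle, so Aut(G) ≅ Aut(C_6) = D_6 of order 12.

the dihedral group of order 12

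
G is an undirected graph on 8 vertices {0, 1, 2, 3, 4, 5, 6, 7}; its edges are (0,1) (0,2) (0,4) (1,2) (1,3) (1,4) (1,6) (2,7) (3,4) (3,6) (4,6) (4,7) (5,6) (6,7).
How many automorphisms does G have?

1

The degree sequence is [3, 5, 3, 3, 5, 1, 5, 3]. Checking the degree-preserving permutations of the vertex set shows that none except the identity preserves every edge, so Aut(G) is trivial.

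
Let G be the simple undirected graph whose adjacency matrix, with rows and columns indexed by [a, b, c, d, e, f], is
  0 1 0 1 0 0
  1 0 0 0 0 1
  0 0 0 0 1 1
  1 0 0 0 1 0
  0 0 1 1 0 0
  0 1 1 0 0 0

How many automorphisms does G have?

12

Every vertex has degree 2 and the graph is connected, so G is the 6-cycle C_6. C_6 has 6 rotations and 6 reflections, so Aut(C_6) ≅ D_6 of order 12.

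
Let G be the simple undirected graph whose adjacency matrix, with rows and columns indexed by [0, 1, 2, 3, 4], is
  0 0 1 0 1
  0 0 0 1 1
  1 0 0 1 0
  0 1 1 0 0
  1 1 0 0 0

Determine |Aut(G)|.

G is 2-regular and connected on 5 vertices, i.e. the cycle C_5. C_5 has 5 rotations and 5 reflections, so Aut(C_5) ≅ D_5 of order 10.

10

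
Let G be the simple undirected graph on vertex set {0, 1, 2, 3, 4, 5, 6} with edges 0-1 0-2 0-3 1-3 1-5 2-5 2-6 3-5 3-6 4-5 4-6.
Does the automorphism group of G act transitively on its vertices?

No

Vertex 4 is the only vertex of degree 2, so every automorphism fixes it; G is not vertex-transitive.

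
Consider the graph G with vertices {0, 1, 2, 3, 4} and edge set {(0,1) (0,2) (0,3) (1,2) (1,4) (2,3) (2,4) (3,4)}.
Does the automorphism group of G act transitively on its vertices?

No

Vertex 2 is the only vertex of degree 4, so every automorphism fixes it; G is not vertex-transitive.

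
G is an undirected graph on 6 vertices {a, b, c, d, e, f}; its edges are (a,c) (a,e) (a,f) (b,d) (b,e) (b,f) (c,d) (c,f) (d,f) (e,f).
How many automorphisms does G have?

10

Vertex f is the unique vertex of degree 5; the remaining 5 vertices each have degree 3 and induce a cycle, so G is the wheel on 6 vertices with hub f. With the hub fixed, the remaining symmetry is that of the rim cycle C_5, giving the dihedral group D_5.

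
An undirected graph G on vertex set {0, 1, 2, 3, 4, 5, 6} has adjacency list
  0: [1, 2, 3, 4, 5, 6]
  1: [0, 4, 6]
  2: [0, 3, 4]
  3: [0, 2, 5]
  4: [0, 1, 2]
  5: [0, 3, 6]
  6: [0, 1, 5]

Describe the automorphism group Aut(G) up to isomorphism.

Vertex 0 is the unique vertex of degree 6; the remaining 6 vertices each have degree 3 and induce a cycle, so G is the wheel on 7 vertices with hub 0. With the hub fixed, the remaining symmetry is that of the rim cycle C_6, giving the dihedral group D_6.

the dihedral group of order 12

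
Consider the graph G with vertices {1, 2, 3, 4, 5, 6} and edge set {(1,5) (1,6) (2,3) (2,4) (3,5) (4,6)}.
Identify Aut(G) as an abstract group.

the dihedral group of order 12

G is 2-regular and connected on 6 vertices, i.e. the cycle C_6. C_6 has 6 rotations and 6 reflections, so Aut(C_6) ≅ D_6 of order 12.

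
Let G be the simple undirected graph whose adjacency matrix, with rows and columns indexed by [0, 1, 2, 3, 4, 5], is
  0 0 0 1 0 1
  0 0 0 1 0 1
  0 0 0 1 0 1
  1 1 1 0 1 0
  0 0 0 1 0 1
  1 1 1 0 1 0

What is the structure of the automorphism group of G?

The vertices split by degree into {3, 5} (degree 4) and {0, 1, 2, 4} (degree 2); every edge runs between the two parts, so G is the complete bipartite graph K_{2,4}. The parts have unequal sizes, so no automorphism swaps them; each part is permuted independently, giving S_2 × S_4 of order 2!·4! = 48.

S_2 × S_4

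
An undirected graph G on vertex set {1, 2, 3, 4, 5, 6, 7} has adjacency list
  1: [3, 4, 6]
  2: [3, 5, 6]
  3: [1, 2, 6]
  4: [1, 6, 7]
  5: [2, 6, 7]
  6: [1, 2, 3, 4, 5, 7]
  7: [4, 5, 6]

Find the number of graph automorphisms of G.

Vertex 6 is the unique vertex of degree 6; the remaining 6 vertices each have degree 3 and induce a cycle, so G is the wheel on 7 vertices with hub 6. With the hub fixed, the remaining symmetry is that of the rim cycle C_6, giving the dihedral group D_6.

12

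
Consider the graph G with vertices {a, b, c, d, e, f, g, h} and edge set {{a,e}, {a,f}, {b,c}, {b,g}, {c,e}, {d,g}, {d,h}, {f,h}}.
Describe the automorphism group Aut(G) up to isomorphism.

the dihedral group of order 16

G is 2-regular and connected on 8 vertices, i.e. the cycle C_8. The automorphisms of the 8-cycle are exactly the symmetries of a regular 8-gon: the dihedral group D_8, |D_8| = 16.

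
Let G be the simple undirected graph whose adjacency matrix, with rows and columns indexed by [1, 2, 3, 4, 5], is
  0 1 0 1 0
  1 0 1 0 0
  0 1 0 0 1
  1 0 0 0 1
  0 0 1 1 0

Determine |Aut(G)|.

Every vertex has degree 2 and the graph is connected, so G is the 5-cycle C_5. The automorphisms of the 5-cycle are exactly the symmetries of a regular 5-gon: the dihedral group D_5, |D_5| = 10.

10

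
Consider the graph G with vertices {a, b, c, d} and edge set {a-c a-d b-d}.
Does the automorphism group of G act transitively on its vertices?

Automorphisms preserve degree, but G has vertices of degree 1 and vertices of degree 2; no automorphism maps one to the other, so G is not vertex-transitive.

No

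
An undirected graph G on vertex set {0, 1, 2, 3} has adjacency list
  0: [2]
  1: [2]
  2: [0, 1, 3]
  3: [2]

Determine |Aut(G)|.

Vertex 2 has degree 3 and every other vertex has degree 1, so G is the star K_{1,3} with centre 2. The 3 leaves are pairwise interchangeable while the centre is fixed, giving Aut(G) = S_3.

6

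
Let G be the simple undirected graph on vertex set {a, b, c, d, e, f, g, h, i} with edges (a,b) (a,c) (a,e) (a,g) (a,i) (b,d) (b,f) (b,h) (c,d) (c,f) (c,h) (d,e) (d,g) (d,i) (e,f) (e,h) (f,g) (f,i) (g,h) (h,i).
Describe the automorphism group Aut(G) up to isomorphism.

S_5 × S_4

The vertices split by degree into {a, d, f, h} (degree 5) and {b, c, e, g, i} (degree 4); every edge runs between the two parts, so G is the complete bipartite graph K_{4,5}. The parts have unequal sizes, so no automorphism swaps them; each part is permuted independently, giving S_5 × S_4 of order 5!·4! = 2880.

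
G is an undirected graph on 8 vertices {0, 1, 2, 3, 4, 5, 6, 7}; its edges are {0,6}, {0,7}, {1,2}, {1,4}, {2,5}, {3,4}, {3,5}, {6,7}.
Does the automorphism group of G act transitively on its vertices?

G has two connected components, {1, 2, 3, 4, 5} and {0, 6, 7}; each is 2-regular, so G = C_5 ⊔ C_3. The orbit of 0 under Aut(G) is {0, 6, 7}, which does not contain 1, so G is not vertex-transitive.

No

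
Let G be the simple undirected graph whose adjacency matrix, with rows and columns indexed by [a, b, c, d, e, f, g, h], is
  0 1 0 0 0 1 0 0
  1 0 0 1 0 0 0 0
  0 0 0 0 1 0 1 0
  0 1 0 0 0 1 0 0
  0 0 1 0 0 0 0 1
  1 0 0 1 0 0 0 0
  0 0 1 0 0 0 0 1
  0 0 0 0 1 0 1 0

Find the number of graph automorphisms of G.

G has two connected components, {a, b, d, f} and {c, e, g, h}; each is 2-regular, so G = C_4 ⊔ C_4. Aut of a disjoint union of two copies of C_4 is the wreath product D_4 ≀ Z_2, of order 2·8² = 128.

128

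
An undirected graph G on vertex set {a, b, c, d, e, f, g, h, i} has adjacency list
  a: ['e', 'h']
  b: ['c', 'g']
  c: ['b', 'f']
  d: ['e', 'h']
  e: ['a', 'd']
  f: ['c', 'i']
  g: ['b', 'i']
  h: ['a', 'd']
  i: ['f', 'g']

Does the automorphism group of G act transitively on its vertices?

G has two connected components, {b, c, f, g, i} and {a, d, e, h}; each is 2-regular, so G = C_5 ⊔ C_4. The orbit of a under Aut(G) is {a, d, e, h}, which does not contain b, so G is not vertex-transitive.

No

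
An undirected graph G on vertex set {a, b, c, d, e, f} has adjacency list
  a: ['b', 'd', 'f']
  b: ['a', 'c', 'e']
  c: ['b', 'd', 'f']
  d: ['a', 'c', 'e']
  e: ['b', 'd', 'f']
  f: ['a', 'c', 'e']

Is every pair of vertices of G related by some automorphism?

Yes

G is 3-regular and bipartite with parts {a, c, e} and {b, d, f} (each part is independent and every cross-pair is an edge), so G = K_{3,3}. Each part can be permuted independently (S_3 × S_3) and the two equal-size parts can also be swapped, giving (S_3 × S_3) ⋊ Z_2 of order 2·(3!)² = 72. Under this action every vertex can be carried to every other, so G is vertex-transitive.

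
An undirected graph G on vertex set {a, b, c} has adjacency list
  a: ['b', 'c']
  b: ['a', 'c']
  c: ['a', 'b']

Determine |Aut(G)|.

6

All 3 vertices are pairwise adjacent: G = K_3. Any permutation of the 3 vertices preserves K_3, so Aut(K_3) = S_3 of order 3! = 6.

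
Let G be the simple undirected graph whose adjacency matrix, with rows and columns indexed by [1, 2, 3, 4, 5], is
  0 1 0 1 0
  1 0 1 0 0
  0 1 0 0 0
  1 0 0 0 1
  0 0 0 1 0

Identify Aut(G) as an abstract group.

The degree sequence is [2, 2, 1, 2, 1]; the two degree-1 vertices 3 and 5 are the ends of a path, so G = P_5. The only nontrivial automorphism of a path is the end-to-end reflection, so Aut(G) ≅ Z_2.

Z_2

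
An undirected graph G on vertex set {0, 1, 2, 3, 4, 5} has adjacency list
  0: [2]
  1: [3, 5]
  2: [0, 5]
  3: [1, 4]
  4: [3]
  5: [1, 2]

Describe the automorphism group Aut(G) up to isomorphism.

The degree sequence is [1, 2, 2, 2, 1, 2]; the two degree-1 vertices 0 and 4 are the ends of a path, so G = P_6. A path has exactly one nontrivial symmetry — reversal — giving Aut(G) of order 2.

the cyclic group of order 2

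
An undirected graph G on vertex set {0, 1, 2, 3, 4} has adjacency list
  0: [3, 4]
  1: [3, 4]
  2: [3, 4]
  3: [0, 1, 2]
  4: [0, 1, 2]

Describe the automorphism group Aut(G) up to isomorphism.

The vertices split by degree into {3, 4} (degree 3) and {0, 1, 2} (degree 2); every edge runs between the two parts, so G is the complete bipartite graph K_{2,3}. The parts have unequal sizes, so no automorphism swaps them; each part is permuted independently, giving S_3 × S_2 of order 3!·2! = 12.

S_3 × S_2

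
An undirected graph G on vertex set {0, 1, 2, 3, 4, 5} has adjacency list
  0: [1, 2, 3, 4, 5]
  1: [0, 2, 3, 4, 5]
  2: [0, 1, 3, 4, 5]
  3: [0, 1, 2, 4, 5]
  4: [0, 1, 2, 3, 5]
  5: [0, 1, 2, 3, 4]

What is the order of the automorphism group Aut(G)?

Every vertex has degree 5, so G is the complete graph K_6. Any permutation of the 6 vertices preserves K_6, so Aut(K_6) = S_6 of order 6! = 720.

720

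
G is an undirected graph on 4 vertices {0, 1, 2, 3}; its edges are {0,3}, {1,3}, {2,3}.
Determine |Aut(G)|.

6

Vertex 3 has degree 3 and every other vertex has degree 1, so G is the star K_{1,3} with centre 3. The 3 leaves are pairwise interchangeable while the centre is fixed, giving Aut(G) = S_3.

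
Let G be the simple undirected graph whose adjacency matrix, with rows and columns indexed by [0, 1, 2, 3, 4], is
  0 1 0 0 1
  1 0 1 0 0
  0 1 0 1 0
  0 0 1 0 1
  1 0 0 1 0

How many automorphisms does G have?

Every vertex has degree 2 and the graph is connected, so G is the 5-cycle C_5. The automorphisms of the 5-cycle are exactly the symmetries of a regular 5-gon: the dihedral group D_5, |D_5| = 10.

10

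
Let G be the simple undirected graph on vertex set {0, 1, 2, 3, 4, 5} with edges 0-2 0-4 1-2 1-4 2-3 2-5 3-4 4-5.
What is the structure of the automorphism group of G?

The vertices split by degree into {2, 4} (degree 4) and {0, 1, 3, 5} (degree 2); every edge runs between the two parts, so G is the complete bipartite graph K_{2,4}. Automorphisms preserve the bipartition setwise (since the parts differ in size) and act as S_2 × S_4 within it; |Aut| = 48.

S_2 × S_4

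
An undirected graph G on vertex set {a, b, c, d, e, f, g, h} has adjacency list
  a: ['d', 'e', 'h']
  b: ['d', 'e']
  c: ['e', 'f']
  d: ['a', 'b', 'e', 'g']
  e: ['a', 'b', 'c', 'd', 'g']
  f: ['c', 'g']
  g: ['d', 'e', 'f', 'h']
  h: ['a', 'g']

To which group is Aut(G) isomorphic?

Degrees alone do not determine every vertex (e.g. b and c both have degree 2), but their neighbour-degree multisets differ: N(b) has degrees [4, 5] while N(c) has degrees [2, 5]. Repeating this refinement separates all vertices, so the only automorphism is the identity.

{e}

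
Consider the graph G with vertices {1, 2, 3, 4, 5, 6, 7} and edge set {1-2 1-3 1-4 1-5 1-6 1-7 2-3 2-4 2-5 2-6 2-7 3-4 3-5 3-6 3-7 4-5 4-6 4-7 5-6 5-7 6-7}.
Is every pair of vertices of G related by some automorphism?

Yes

Every vertex has degree 6, so G is the complete graph K_7. Any permutation of the 7 vertices preserves K_7, so Aut(K_7) = S_7 of order 7! = 5040. This group acts transitively on the 7 vertices.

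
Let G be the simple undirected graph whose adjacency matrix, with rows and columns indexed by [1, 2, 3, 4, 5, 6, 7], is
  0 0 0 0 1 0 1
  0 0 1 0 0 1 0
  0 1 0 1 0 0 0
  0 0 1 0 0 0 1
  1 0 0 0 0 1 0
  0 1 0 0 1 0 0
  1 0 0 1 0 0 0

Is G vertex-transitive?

Yes

Every vertex has degree 2 and the graph is connected, so G is the 7-cycle C_7. The automorphisms of the 7-cycle are exactly the symmetries of a regular 7-gon: the dihedral group D_7, |D_7| = 14. Under this action every vertex can be carried to every other, so G is vertex-transitive.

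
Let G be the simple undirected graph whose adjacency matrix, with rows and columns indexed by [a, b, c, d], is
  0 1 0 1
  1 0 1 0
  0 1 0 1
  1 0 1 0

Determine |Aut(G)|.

G is 2-regular and bipartite on 2^2 = 4 vertices with girth 4; it is the hypercube graph Q_2. The symmetry group of the 2-cube is the hyperoctahedral group B_2 = Z_2 ≀ S_2, of order 2^2·2! = 8.

8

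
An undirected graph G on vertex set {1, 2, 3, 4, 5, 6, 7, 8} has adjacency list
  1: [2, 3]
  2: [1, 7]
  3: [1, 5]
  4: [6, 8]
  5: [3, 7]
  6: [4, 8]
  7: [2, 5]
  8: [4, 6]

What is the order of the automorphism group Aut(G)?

G has two connected components, {1, 2, 3, 5, 7} and {4, 6, 8}; each is 2-regular, so G = C_5 ⊔ C_3. No automorphism exchanges components of different sizes, hence Aut(G) is the direct product D_3 × D_5, order 60.

60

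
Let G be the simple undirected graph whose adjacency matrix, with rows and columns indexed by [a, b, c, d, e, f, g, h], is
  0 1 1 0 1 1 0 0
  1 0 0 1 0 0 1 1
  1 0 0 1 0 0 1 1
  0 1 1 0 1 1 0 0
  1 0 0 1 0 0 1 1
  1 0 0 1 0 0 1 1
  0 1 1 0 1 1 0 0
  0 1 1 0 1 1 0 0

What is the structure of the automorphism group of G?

G is 4-regular and bipartite with parts {b, c, e, f} and {a, d, g, h} (each part is independent and every cross-pair is an edge), so G = K_{4,4}. Each part can be permuted independently (S_4 × S_4) and the two equal-size parts can also be swapped, giving (S_4 × S_4) ⋊ Z_2 of order 2·(4!)² = 1152.

S_4 ≀ Z_2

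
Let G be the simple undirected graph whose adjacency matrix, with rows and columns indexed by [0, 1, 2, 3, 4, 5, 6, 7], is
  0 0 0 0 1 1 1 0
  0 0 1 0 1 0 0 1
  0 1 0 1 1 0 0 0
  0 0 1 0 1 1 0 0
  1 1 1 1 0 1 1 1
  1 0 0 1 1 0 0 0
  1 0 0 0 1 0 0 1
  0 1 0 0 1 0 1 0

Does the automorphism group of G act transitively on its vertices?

Vertex 4 is the only vertex of degree 7, so every automorphism fixes it; G is not vertex-transitive.

No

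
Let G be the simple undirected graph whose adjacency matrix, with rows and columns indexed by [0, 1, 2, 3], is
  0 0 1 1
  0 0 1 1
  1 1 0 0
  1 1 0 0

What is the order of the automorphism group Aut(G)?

Every vertex has degree 2 and the graph is connected, so G is the 4-cycle C_4. C_4 has 4 rotations and 4 reflections, so Aut(C_4) ≅ D_4 of order 8.

8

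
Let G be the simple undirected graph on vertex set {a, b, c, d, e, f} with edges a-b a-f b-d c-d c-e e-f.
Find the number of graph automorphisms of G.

G is 2-regular and connected on 6 vertices, i.e. the cycle C_6. The automorphisms of the 6-cycle are exactly the symmetries of a regular 6-gon: the dihedral group D_6, |D_6| = 12.

12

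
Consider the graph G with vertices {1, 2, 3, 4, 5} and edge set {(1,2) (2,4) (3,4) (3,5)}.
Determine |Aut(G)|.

The degree sequence is [1, 2, 2, 2, 1]; the two degree-1 vertices 1 and 5 are the ends of a path, so G = P_5. A path has exactly one nontrivial symmetry — reversal — giving Aut(G) of order 2.

2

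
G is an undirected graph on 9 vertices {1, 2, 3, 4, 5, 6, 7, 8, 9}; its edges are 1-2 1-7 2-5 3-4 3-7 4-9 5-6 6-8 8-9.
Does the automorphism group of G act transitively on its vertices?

Yes

Every vertex has degree 2 and the graph is connected, so G is the 9-cycle C_9. The automorphisms of the 9-cycle are exactly the symmetries of a regular 9-gon: the dihedral group D_9, |D_9| = 18. This group acts transitively on the 9 vertices.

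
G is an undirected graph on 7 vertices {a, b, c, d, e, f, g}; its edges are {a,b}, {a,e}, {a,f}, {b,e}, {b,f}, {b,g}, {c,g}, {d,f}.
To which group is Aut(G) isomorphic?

Degrees alone do not determine every vertex (e.g. a and f both have degree 3), but their neighbour-degree multisets differ: N(a) has degrees [2, 3, 4] while N(f) has degrees [1, 3, 4]. Repeating this refinement separates all vertices, so the only automorphism is the identity.

{e}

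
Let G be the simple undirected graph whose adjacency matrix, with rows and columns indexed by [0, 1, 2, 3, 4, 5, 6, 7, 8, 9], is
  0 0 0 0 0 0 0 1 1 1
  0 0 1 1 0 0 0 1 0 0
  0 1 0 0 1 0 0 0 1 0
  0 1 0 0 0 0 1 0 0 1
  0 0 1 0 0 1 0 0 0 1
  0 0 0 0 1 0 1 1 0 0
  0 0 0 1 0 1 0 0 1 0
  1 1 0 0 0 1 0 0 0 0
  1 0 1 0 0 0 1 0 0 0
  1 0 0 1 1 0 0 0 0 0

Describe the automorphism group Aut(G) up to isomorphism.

S_5

G is 3-regular on 10 vertices with no triangles and no 4-cycles (girth 5): this is the Petersen graph. Viewing the Petersen graph as the Kneser graph K(5,2) — vertices are 2-subsets of {1,…,5}, edges join disjoint pairs — its automorphisms are exactly the permutations of the 5-element set, so Aut ≅ S_5 of order 120.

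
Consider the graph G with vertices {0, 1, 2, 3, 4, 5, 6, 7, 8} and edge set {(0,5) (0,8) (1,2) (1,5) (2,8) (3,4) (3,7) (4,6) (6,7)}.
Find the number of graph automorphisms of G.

80

G has two connected components, {0, 1, 2, 5, 8} and {3, 4, 6, 7}; each is 2-regular, so G = C_5 ⊔ C_4. No automorphism exchanges components of different sizes, hence Aut(G) is the direct product D_4 × D_5, order 80.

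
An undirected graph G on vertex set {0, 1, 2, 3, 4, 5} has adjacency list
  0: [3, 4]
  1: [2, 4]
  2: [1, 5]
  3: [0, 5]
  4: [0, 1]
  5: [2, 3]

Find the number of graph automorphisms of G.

12

G is 2-regular and connected on 6 vertices, i.e. the cycle C_6. C_6 has 6 rotations and 6 reflections, so Aut(C_6) ≅ D_6 of order 12.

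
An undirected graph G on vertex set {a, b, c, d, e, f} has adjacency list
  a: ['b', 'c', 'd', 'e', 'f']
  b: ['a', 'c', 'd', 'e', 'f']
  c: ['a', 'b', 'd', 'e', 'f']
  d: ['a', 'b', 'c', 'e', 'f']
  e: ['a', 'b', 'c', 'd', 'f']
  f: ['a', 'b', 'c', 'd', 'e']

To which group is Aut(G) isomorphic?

Every vertex has degree 5, so G is the complete graph K_6. Any permutation of the 6 vertices preserves K_6, so Aut(K_6) = S_6 of order 6! = 720.

S_6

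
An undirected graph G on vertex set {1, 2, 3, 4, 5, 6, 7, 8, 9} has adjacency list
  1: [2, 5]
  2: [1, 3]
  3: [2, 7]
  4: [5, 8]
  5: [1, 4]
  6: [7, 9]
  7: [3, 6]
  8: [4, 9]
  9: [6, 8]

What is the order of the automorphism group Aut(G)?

G is 2-regular and connected on 9 vertices, i.e. the cycle C_9. C_9 has 9 rotations and 9 reflections, so Aut(C_9) ≅ D_9 of order 18.

18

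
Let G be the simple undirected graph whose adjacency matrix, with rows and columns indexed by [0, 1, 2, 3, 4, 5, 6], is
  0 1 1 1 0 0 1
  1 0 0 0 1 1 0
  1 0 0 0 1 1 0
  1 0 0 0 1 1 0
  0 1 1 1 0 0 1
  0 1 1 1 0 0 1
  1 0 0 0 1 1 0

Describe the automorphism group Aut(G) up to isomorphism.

The vertices split by degree into {0, 4, 5} (degree 4) and {1, 2, 3, 6} (degree 3); every edge runs between the two parts, so G is the complete bipartite graph K_{3,4}. Automorphisms preserve the bipartition setwise (since the parts differ in size) and act as S_3 × S_4 within it; |Aut| = 144.

S_3 × S_4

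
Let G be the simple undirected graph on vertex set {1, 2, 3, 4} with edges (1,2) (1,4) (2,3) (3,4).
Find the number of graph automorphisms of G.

G is 2-regular and bipartite on 2^2 = 4 vertices with girth 4; it is the hypercube graph Q_2. The symmetry group of the 2-cube is the hyperoctahedral group B_2 = Z_2 ≀ S_2, of order 2^2·2! = 8.

8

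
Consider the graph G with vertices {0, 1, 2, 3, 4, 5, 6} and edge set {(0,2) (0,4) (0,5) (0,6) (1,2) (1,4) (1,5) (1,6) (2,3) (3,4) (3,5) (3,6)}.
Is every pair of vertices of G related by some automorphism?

Automorphisms preserve degree, but G has vertices of degree 3 and vertices of degree 4; no automorphism maps one to the other, so G is not vertex-transitive.

No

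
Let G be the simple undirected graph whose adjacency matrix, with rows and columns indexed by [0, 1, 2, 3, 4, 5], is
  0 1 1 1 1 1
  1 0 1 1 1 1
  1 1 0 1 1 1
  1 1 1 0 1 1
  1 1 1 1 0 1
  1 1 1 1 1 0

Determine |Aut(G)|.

All 6 vertices are pairwise adjacent: G = K_6. Every bijection on the vertex set is an automorphism of K_6; hence Aut(K_6) ≅ S_6, order 720.

720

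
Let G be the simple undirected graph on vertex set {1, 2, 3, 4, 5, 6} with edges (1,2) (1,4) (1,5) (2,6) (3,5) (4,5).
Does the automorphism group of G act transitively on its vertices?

Automorphisms preserve degree, but G has vertices of degree 1 and vertices of degree 3; no automorphism maps one to the other, so G is not vertex-transitive.

No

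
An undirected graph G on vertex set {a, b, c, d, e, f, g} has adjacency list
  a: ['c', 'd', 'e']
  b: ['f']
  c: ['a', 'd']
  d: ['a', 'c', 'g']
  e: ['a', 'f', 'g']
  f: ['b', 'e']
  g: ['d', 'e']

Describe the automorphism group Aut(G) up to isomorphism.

The degree sequence is [3, 1, 2, 3, 3, 2, 2]. Checking the degree-preserving permutations of the vertex set shows that none except the identity preserves every edge, so Aut(G) is trivial.

1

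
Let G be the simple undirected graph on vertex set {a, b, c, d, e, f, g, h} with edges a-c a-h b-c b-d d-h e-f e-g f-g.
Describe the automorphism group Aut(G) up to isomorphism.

D_5 × D_3

G has two connected components, {a, b, c, d, h} and {e, f, g}; each is 2-regular, so G = C_5 ⊔ C_3. No automorphism exchanges components of different sizes, hence Aut(G) is the direct product D_5 × D_3, order 60.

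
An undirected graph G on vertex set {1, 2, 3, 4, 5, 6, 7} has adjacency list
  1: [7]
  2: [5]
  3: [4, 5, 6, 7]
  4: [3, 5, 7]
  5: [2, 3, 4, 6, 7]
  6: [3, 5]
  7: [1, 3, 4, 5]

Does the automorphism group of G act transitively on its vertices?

No

Vertex 4 is the only vertex of degree 3, so every automorphism fixes it; G is not vertex-transitive.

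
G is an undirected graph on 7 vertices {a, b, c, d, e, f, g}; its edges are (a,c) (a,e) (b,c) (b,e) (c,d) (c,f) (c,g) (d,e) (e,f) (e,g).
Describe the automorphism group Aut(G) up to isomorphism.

S_5 × S_2

The vertices split by degree into {c, e} (degree 5) and {a, b, d, f, g} (degree 2); every edge runs between the two parts, so G is the complete bipartite graph K_{2,5}. The parts have unequal sizes, so no automorphism swaps them; each part is permuted independently, giving S_5 × S_2 of order 5!·2! = 240.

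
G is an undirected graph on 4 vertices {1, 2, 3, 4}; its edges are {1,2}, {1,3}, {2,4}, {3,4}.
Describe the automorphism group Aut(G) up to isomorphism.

G is 2-regular and bipartite on 2^2 = 4 vertices with girth 4; it is the hypercube graph Q_2. The symmetry group of the 2-cube is the hyperoctahedral group B_2 = Z_2 ≀ S_2, of order 2^2·2! = 8.

the hyperoctahedral group B_2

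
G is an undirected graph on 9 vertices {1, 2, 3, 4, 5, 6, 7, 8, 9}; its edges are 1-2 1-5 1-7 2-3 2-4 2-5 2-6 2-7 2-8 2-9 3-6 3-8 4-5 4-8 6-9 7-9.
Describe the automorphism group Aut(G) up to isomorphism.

Vertex 2 is the unique vertex of degree 8; the remaining 8 vertices each have degree 3 and induce a cycle, so G is the wheel on 9 vertices with hub 2. Every automorphism fixes the hub and acts on the rim 8-cycle, so Aut(G) ≅ Aut(C_8) = D_8 of order 16.

the dihedral group of order 16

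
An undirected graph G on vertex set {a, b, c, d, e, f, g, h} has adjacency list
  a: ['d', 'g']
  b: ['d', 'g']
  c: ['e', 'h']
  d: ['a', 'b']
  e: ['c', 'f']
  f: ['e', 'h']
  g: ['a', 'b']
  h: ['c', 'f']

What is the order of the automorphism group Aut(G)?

128

G has two connected components, {a, b, d, g} and {c, e, f, h}; each is 2-regular, so G = C_4 ⊔ C_4. Aut of a disjoint union of two copies of C_4 is the wreath product D_4 ≀ Z_2, of order 2·8² = 128.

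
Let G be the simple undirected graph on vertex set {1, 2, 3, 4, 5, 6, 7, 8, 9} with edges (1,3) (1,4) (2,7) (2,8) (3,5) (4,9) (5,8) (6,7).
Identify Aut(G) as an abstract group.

The degree sequence is [2, 2, 2, 2, 2, 1, 2, 2, 1]; the two degree-1 vertices 6 and 9 are the ends of a path, so G = P_9. A path has exactly one nontrivial symmetry — reversal — giving Aut(G) of order 2.

C_2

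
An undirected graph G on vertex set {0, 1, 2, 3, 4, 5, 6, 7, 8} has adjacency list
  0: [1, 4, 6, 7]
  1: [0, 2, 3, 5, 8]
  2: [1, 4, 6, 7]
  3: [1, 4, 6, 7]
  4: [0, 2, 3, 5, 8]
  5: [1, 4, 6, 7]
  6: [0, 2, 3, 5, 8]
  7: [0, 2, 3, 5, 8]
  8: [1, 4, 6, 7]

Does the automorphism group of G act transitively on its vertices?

Automorphisms preserve degree, but G has vertices of degree 4 and vertices of degree 5; no automorphism maps one to the other, so G is not vertex-transitive.

No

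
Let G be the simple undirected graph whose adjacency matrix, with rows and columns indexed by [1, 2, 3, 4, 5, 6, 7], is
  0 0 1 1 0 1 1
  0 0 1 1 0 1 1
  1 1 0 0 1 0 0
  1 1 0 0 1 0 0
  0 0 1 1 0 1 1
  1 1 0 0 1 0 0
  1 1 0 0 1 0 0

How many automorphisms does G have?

The vertices split by degree into {1, 2, 5} (degree 4) and {3, 4, 6, 7} (degree 3); every edge runs between the two parts, so G is the complete bipartite graph K_{3,4}. Automorphisms preserve the bipartition setwise (since the parts differ in size) and act as S_3 × S_4 within it; |Aut| = 144.

144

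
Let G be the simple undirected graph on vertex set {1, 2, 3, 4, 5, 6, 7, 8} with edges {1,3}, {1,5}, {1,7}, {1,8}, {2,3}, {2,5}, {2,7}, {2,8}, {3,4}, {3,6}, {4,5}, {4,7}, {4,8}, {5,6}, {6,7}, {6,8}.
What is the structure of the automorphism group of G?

S_4 ≀ Z_2

G is 4-regular and bipartite with parts {1, 2, 4, 6} and {3, 5, 7, 8} (each part is independent and every cross-pair is an edge), so G = K_{4,4}. Each part can be permuted independently (S_4 × S_4) and the two equal-size parts can also be swapped, giving (S_4 × S_4) ⋊ Z_2 of order 2·(4!)² = 1152.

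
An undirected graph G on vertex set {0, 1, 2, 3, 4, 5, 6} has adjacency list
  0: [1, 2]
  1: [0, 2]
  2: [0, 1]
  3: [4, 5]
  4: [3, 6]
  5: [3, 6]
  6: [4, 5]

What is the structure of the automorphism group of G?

D_4 × D_3

G has two connected components, {3, 4, 5, 6} and {0, 1, 2}; each is 2-regular, so G = C_4 ⊔ C_3. The components are non-isomorphic (different sizes), so Aut(G) = Aut(C_4) × Aut(C_3) = D_4 × D_3 of order 8·6 = 48.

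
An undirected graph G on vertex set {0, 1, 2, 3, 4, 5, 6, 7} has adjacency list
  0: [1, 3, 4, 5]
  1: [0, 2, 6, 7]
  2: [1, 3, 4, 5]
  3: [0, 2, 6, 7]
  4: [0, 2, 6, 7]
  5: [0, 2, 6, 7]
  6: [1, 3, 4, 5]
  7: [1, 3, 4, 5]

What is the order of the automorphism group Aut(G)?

1152

G is 4-regular and bipartite with parts {0, 2, 6, 7} and {1, 3, 4, 5} (each part is independent and every cross-pair is an edge), so G = K_{4,4}. Aut(K_{4,4}) is the wreath product S_4 ≀ Z_2: permute within each part, then optionally swap the parts; |Aut| = 2·(4!)² = 1152.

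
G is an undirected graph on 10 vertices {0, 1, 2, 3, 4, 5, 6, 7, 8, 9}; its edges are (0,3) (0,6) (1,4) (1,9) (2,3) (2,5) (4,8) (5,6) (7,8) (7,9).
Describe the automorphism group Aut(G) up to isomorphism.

G has two connected components, {0, 2, 3, 5, 6} and {1, 4, 7, 8, 9}; each is 2-regular, so G = C_5 ⊔ C_5. With two isomorphic components, Aut(G) = Aut(C_5) ≀ S_2 = (D_5 × D_5) ⋊ Z_2: permute each cycle by D_5, then optionally swap the two cycles. Order 2·(2·5)² = 200.

D_5 ≀ Z_2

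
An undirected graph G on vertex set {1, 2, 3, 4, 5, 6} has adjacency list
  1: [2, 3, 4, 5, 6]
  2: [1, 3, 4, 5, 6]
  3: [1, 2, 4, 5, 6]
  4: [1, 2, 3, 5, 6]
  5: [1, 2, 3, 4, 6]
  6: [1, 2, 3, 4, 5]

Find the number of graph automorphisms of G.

All 6 vertices are pairwise adjacent: G = K_6. Every bijection on the vertex set is an automorphism of K_6; hence Aut(K_6) ≅ S_6, order 720.

720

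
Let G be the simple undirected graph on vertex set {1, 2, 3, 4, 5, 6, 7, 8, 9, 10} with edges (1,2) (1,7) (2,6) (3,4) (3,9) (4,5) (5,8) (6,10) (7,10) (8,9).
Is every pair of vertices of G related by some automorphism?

Yes

G has two connected components, {1, 2, 6, 7, 10} and {3, 4, 5, 8, 9}; each is 2-regular, so G = C_5 ⊔ C_5. With two isomorphic components, Aut(G) = Aut(C_5) ≀ S_2 = (D_5 × D_5) ⋊ Z_2: permute each cycle by D_5, then optionally swap the two cycles. Order 2·(2·5)² = 200. This group acts transitively on the 10 vertices.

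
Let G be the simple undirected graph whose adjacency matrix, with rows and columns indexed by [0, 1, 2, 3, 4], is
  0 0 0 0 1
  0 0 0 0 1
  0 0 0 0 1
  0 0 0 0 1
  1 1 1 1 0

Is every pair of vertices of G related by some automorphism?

Vertex 4 is the only vertex of degree 4, so every automorphism fixes it; G is not vertex-transitive.

No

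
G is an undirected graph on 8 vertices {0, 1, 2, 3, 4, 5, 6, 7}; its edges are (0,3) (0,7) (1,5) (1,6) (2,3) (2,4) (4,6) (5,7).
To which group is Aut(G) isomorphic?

Every vertex has degree 2 and the graph is connected, so G is the 8-cycle C_8. C_8 has 8 rotations and 8 reflections, so Aut(C_8) ≅ D_8 of order 16.

D_8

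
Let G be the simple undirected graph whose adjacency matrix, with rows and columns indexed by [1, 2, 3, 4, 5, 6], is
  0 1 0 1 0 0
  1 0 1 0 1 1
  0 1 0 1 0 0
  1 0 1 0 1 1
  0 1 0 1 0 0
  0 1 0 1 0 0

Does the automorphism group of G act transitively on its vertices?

No

Automorphisms preserve degree, but G has vertices of degree 2 and vertices of degree 4; no automorphism maps one to the other, so G is not vertex-transitive.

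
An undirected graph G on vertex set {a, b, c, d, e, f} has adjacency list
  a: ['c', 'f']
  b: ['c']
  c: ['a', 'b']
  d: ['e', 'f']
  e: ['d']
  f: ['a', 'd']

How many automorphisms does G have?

2

The degree sequence is [2, 1, 2, 2, 1, 2]; the two degree-1 vertices b and e are the ends of a path, so G = P_6. The only nontrivial automorphism of a path is the end-to-end reflection, so Aut(G) ≅ Z_2.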